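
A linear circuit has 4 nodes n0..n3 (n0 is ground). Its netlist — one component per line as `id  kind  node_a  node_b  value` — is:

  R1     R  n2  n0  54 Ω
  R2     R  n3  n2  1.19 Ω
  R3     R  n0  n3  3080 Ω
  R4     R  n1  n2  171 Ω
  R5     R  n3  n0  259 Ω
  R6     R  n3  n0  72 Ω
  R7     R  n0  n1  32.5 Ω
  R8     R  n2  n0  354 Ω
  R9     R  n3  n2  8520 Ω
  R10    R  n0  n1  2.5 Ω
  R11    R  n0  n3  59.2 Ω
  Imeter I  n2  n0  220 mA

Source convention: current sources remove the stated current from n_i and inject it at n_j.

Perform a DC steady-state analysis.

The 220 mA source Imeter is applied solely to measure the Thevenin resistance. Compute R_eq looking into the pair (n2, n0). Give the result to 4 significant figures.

R_eq = 16.48 Ω

Element admittances at DC:
  Y(R1) = 0.01852 S between n2,n0
  Y(R2) = 0.8403 S between n3,n2
  Y(R3) = 0.0003247 S between n0,n3
  Y(R4) = 0.005848 S between n1,n2
  Y(R5) = 0.003861 S between n3,n0
  Y(R6) = 0.01389 S between n3,n0
  Y(R7) = 0.03077 S between n0,n1
  Y(R8) = 0.002825 S between n2,n0
  Y(R9) = 0.0001174 S between n3,n2
  Y(R10) = 0.4000 S between n0,n1
  Y(R11) = 0.01689 S between n0,n3
  Imeter: injects 0.22 A into n0 (from n2)
Assemble and solve the 3×3 MNA system:
  V(n1)=-0.04856  V(n2)=-3.625  V(n3)=-3.481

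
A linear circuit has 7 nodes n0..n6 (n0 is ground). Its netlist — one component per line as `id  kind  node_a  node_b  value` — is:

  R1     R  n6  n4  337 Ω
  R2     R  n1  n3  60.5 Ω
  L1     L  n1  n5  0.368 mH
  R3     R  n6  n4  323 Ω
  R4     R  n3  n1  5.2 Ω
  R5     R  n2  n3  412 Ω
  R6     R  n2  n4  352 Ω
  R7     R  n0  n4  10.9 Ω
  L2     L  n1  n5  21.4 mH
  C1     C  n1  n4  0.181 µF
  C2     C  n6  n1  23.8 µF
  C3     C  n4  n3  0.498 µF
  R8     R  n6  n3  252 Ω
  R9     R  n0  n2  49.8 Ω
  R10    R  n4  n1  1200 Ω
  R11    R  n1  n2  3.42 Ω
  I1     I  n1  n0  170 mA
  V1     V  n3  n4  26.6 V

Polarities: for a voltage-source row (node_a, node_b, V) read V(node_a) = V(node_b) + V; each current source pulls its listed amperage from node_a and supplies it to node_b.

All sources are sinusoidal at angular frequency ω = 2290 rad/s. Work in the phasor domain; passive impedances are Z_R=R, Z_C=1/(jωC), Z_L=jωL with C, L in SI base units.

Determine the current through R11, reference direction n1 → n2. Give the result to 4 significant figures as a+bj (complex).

0.3824-0.002737j A

MNA unknowns: 6 node voltages V₁..V_6 plus 1 source current (V1)
R1: Y=0.002967+0.000j on G[6,4]
R2: Y=0.01653+0.000j on G[1,3]
L1: Y=0.000-1.187j on G[1,5]
R3: Y=0.003096+0.000j on G[6,4]
R4: Y=0.1923+0.000j on G[3,1]
R5: Y=0.002427+0.000j on G[2,3]
R6: Y=0.002841+0.000j on G[2,4]
R7: Y=0.09174+0.000j on G[0,4]
L2: Y=0.000-0.02041j on G[1,5]
C1: Y=0.000+0.0004145j on G[1,4]
C2: Y=0.000+0.05450j on G[6,1]
C3: Y=0.000+0.001140j on G[4,3]
R8: Y=0.003968+0.000j on G[6,3]
R9: Y=0.02008+0.000j on G[0,2]
R10: Y=0.0008333+0.000j on G[4,1]
R11: Y=0.2924+0.000j on G[1,2]
I1: z[1]−=0.17, z[0]+=0.17
V1: row V3−V4=26.6, i_V1 at 3,4
solve → V1=17.80-0.1126j, V2=16.50-0.1033j, V3=21.14+0.02261j, V4=-5.464+0.02261j, V5=17.80-0.1126j, V6=17.41+2.161j
aux → i_V1=-0.7218-0.05040j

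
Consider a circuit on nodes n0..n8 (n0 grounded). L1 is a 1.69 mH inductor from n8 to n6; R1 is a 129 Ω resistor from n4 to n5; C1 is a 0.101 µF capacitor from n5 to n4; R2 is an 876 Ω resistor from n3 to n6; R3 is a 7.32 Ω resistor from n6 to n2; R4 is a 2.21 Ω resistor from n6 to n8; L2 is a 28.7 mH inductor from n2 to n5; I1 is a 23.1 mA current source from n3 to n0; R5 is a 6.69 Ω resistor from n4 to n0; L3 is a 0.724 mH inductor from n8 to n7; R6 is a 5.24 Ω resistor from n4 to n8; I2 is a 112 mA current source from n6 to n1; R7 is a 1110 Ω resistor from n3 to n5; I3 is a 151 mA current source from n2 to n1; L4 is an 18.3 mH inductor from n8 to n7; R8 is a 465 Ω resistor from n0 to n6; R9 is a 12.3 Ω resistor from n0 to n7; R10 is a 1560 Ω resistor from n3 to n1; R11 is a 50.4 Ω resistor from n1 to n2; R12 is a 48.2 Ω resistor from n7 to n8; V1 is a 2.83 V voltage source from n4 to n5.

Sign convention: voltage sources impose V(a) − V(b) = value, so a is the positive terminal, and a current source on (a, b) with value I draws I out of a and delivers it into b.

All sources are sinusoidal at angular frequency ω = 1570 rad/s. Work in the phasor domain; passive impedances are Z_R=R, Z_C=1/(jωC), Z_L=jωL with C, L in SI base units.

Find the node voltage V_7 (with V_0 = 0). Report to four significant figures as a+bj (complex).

MNA unknowns: 8 node voltages V₁..V_8 plus 1 source current (V1)
L1: Y=0.000-0.3769j on G[8,6]
R1: Y=0.007752+0.000j on G[4,5]
C1: Y=0.000+0.0001586j on G[5,4]
R2: Y=0.001142+0.000j on G[3,6]
R3: Y=0.1366+0.000j on G[6,2]
R4: Y=0.4525+0.000j on G[6,8]
L2: Y=0.000-0.02219j on G[2,5]
I1: z[3]−=0.0231, z[0]+=0.0231
R5: Y=0.1495+0.000j on G[4,0]
L3: Y=0.000-0.8798j on G[8,7]
R6: Y=0.1908+0.000j on G[4,8]
I2: z[6]−=0.112, z[1]+=0.112
R7: Y=0.0009009+0.000j on G[3,5]
I3: z[2]−=0.151, z[1]+=0.151
L4: Y=0.000-0.03481j on G[8,7]
R8: Y=0.002151+0.000j on G[0,6]
R9: Y=0.08130+0.000j on G[0,7]
R10: Y=0.0006410+0.000j on G[3,1]
R11: Y=0.01984+0.000j on G[1,2]
R12: Y=0.02075+0.000j on G[7,8]
V1: row V4−V5=2.83, i_V1 at 4,5
solve → V1=12.90+0.7226j, V2=0.2806+0.7384j, V3=-6.627+0.2327j, V4=-0.05869-0.1070j, V5=-2.889-0.1070j, V6=-0.3102+0.2258j, V7=-0.1680+0.1907j, V8=-0.1853+0.1762j
aux → i_V1=-0.03733+0.06958j

-0.1680+0.1907j V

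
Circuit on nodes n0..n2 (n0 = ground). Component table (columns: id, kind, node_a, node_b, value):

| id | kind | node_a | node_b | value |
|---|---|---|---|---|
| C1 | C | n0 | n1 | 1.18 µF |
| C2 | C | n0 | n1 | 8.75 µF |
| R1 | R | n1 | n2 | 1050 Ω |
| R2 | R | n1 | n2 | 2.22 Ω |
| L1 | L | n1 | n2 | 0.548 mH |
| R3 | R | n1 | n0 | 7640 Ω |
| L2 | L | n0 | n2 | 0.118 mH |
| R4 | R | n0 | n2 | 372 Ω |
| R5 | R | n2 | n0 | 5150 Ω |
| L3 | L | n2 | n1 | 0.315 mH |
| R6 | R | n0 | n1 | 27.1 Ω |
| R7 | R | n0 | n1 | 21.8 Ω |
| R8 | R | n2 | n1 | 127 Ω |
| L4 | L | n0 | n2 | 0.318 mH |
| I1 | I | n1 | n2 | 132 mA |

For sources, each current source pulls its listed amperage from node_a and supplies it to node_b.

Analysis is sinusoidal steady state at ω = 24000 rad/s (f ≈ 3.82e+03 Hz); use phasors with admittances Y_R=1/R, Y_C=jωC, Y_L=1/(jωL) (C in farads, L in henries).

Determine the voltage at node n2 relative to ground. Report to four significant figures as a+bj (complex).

-0.1061+0.1290j V

MNA unknowns: 2 node voltages V₁..V_2
C1: Y=0.000+0.02832j on G[0,1]
C2: Y=0.000+0.2100j on G[0,1]
R1: Y=0.0009524+0.000j on G[1,2]
R2: Y=0.4505+0.000j on G[1,2]
L1: Y=0.000-0.07603j on G[1,2]
R3: Y=0.0001309+0.000j on G[1,0]
L2: Y=0.000-0.3531j on G[0,2]
R4: Y=0.002688+0.000j on G[0,2]
R5: Y=0.0001942+0.000j on G[2,0]
L3: Y=0.000-0.1323j on G[2,1]
R6: Y=0.03690+0.000j on G[0,1]
R7: Y=0.04587+0.000j on G[0,1]
R8: Y=0.007874+0.000j on G[2,1]
L4: Y=0.000-0.1310j on G[0,2]
I1: z[1]−=0.132, z[2]+=0.132
solve → V1=-0.2746+0.1653j, V2=-0.1061+0.1290j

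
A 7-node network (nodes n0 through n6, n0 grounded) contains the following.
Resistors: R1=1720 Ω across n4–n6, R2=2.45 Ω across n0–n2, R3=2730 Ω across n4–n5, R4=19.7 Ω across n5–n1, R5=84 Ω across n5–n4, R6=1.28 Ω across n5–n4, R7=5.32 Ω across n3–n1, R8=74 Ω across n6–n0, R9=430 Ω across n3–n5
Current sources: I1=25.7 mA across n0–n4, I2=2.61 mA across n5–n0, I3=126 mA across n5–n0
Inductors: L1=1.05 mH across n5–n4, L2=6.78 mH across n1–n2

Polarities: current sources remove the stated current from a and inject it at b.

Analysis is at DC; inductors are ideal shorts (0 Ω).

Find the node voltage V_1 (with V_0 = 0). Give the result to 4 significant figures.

Element admittances at DC:
  Y(R1) = 0.0005814 S between n4,n6
  Y(R2) = 0.4082 S between n0,n2
  I1: injects 0.0257 A into n4 (from n0)
  Y(R3) = 0.0003663 S between n4,n5
  Y(R4) = 0.05076 S between n5,n1
  L1: short n5↔n4 (DC inductor)
  Y(R5) = 0.01190 S between n5,n4
  L2: short n1↔n2 (DC inductor)
  Y(R6) = 0.7812 S between n5,n4
  Y(R7) = 0.1880 S between n3,n1
  Y(R8) = 0.01351 S between n6,n0
  I2: injects 0.00261 A into n0 (from n5)
  Y(R9) = 0.002326 S between n3,n5
  I3: injects 0.126 A into n0 (from n5)
Assemble and solve the 8×8 MNA system:
  V(n1)=-0.2492  V(n2)=-0.2492  V(n3)=-0.2726  V(n4)=-2.166  V(n5)=-2.166  V(n6)=-0.08934
  i(L1)=-0.02691  i(L2)=-0.1017

-0.2492 V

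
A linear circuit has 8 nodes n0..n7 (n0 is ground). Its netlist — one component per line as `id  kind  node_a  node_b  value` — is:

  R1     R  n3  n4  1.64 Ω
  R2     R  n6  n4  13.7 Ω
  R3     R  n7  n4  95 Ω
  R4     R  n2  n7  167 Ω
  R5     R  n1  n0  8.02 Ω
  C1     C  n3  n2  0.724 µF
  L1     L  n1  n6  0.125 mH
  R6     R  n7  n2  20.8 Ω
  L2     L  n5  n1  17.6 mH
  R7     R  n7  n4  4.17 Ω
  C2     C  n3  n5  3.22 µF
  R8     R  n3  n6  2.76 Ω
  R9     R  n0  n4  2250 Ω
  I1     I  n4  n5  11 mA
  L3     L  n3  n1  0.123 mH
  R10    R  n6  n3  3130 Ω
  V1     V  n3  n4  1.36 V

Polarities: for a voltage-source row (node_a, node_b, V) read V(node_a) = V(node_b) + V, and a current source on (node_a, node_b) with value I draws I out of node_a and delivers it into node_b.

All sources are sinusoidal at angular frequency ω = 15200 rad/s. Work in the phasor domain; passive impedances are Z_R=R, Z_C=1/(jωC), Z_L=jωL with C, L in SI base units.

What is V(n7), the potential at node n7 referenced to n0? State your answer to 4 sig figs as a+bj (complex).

MNA unknowns: 7 node voltages V₁..V_7 plus 1 source current (V1)
R1: Y=0.6098+0.000j on G[3,4]
R2: Y=0.07299+0.000j on G[6,4]
R3: Y=0.01053+0.000j on G[7,4]
R4: Y=0.005988+0.000j on G[2,7]
R5: Y=0.1247+0.000j on G[1,0]
C1: Y=0.000+0.01100j on G[3,2]
L1: Y=0.000-0.5263j on G[1,6]
R6: Y=0.04808+0.000j on G[7,2]
L2: Y=0.000-0.003738j on G[5,1]
R7: Y=0.2398+0.000j on G[7,4]
C2: Y=0.000+0.04894j on G[3,5]
R8: Y=0.3623+0.000j on G[3,6]
R9: Y=0.0004444+0.000j on G[0,4]
I1: z[4]−=0.011, z[5]+=0.011
L3: Y=0.000-0.5349j on G[3,1]
R10: Y=0.0003195+0.000j on G[6,3]
V1: row V3−V4=1.36, i_V1 at 3,4
solve → V1=0.004537-0.0001841j, V2=-1.194+0.3688j, V3=0.08713+0.05166j, V4=-1.273+0.05166j, V5=0.09396-0.1874j, V6=-0.07999-0.05047j, V7=-1.259+0.1080j
aux → i_V1=-0.9094-0.006625j

-1.259+0.1080j V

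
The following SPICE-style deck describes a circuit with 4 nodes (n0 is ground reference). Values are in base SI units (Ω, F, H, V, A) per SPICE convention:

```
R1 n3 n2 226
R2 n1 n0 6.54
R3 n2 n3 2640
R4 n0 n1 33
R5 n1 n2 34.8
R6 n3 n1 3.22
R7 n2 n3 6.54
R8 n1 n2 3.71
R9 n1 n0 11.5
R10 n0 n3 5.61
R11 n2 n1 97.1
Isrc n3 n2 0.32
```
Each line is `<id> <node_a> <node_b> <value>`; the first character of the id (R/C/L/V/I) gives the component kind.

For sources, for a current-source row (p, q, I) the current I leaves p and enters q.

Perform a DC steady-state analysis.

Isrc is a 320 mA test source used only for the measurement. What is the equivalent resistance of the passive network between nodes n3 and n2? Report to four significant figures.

R_eq = 2.983 Ω

Apply KCL at each of the 3 non-ground nodes and solve the resulting linear system.
Node n1: branches {R2, R4, R5, R6, R8, R9, R11} → V_1 = 0.1612
Node n2: branches {R1, R3, R5, R7, R8, R11, Isrc} → V_2 = 0.7103
Node n3: branches {R1, R3, R6, R7, R10, Isrc} → V_3 = -0.2443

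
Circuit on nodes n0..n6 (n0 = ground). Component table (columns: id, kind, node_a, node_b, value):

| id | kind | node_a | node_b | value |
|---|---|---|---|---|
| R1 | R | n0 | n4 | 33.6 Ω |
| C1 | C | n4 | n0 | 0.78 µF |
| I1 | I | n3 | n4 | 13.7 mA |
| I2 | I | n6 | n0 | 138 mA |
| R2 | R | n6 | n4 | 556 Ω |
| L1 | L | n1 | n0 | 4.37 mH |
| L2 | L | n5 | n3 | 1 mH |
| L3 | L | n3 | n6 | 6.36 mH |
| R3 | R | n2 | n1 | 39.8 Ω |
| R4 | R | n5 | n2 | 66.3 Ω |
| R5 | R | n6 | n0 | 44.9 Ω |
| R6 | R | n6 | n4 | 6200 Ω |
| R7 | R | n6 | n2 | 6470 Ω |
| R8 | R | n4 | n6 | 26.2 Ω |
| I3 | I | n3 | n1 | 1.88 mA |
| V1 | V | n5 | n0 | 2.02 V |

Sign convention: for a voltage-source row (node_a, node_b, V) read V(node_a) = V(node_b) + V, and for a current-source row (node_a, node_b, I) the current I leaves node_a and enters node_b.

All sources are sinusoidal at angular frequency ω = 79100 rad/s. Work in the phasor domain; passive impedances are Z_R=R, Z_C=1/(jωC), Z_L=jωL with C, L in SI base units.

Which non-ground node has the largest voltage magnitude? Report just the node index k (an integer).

6

MNA unknowns: 6 node voltages V₁..V_6 plus 1 source current (V1)
R1: Y=0.02976+0.000j on G[0,4]
C1: Y=0.000+0.06170j on G[4,0]
I1: z[3]−=0.0137, z[4]+=0.0137
I2: z[6]−=0.138, z[0]+=0.138
R2: Y=0.001799+0.000j on G[6,4]
L1: Y=0.000-0.002893j on G[1,0]
L2: Y=0.000-0.01264j on G[5,3]
L3: Y=0.000-0.001988j on G[3,6]
R3: Y=0.02513+0.000j on G[2,1]
R4: Y=0.01508+0.000j on G[5,2]
R5: Y=0.02227+0.000j on G[6,0]
R6: Y=0.0001613+0.000j on G[6,4]
R7: Y=0.0001546+0.000j on G[6,2]
R8: Y=0.03817+0.000j on G[4,6]
I3: z[3]−=0.00188, z[1]+=0.00188
V1: row V5−V0=2.02, i_V1 at 5,0
solve → V1=1.985+0.6092j, V2=1.980+0.3806j, V3=1.385-1.014j, V4=-0.6408+0.7797j, V5=2.020+0.000j, V6=-2.656+0.3727j
aux → i_V1=-0.01342+0.01377j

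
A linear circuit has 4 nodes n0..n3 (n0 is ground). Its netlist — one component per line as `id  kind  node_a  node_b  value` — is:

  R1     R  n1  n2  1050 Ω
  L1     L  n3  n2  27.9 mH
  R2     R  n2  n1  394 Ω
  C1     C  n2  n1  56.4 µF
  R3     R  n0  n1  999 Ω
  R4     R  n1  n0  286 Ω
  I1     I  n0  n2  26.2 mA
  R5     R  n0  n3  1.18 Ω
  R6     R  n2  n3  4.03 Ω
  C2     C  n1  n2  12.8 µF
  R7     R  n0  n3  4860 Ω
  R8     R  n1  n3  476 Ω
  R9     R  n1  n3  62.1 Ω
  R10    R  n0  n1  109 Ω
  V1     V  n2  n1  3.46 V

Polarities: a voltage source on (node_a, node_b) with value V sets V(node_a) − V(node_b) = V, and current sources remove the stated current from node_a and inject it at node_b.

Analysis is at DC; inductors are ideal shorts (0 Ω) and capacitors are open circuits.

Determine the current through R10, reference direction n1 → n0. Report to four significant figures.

MNA unknowns: 3 node voltages V₁..V_3 plus 2 source currents (L1, V1)
R1: Y=0.0009524 on G[1,2]
L1: row V3−V2=0, i_L1 at 3,2
R2: Y=0.002538 on G[2,1]
C1: Y=0.000 on G[2,1]
R3: Y=0.001001 on G[0,1]
R4: Y=0.003497 on G[1,0]
I1: z[0]−=0.0262, z[2]+=0.0262
R5: Y=0.8475 on G[0,3]
R6: Y=0.2481 on G[2,3]
C2: Y=0.000 on G[1,2]
R7: Y=0.0002058 on G[0,3]
R8: Y=0.002101 on G[1,3]
R9: Y=0.01610 on G[1,3]
R10: Y=0.009174 on G[0,1]
V1: row V2−V1=3.46, i_V1 at 2,1
solve → V1=-3.375, V2=0.08534, V3=0.08534
aux → i_L1=-0.1353, i_V1=-0.1212

-0.03096 A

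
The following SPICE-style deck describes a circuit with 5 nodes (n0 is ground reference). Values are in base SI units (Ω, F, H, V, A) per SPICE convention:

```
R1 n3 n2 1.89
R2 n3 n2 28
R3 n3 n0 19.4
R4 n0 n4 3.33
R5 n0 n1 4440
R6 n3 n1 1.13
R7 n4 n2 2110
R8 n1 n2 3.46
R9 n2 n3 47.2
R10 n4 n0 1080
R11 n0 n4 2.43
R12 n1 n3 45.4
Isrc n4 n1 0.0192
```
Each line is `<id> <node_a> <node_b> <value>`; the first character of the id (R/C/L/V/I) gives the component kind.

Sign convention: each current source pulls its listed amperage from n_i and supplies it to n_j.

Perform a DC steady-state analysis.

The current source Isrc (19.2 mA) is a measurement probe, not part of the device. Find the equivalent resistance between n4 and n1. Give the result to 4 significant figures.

Apply KCL at each of the 4 non-ground nodes and solve the resulting linear system.
Node n1: branches {R5, R6, R8, R12, Isrc} → V_1 = 0.3844
Node n2: branches {R1, R2, R7, R8, R9} → V_2 = 0.3726
Node n3: branches {R1, R2, R3, R6, R9, R12} → V_3 = 0.3671
Node n4: branches {R4, R7, R10, R11, Isrc} → V_4 = -0.02667

R_eq = 21.41 Ω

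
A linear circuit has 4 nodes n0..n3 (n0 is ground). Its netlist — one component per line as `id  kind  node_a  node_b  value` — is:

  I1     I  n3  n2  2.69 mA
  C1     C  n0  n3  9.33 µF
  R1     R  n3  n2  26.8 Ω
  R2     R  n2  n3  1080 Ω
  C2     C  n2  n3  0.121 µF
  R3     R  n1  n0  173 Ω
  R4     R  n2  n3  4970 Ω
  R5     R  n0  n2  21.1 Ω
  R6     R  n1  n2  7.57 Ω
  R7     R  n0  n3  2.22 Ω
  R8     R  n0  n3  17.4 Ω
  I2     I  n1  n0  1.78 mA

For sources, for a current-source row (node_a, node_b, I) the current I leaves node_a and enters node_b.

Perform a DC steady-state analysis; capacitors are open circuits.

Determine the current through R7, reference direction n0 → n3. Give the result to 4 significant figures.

Apply KCL at each of the 3 non-ground nodes and solve the resulting linear system.
Node n1: branches {R3, R6, I2} → V_1 = -0.004316
Node n2: branches {I1, R1, R2, C2, R4, R5, R6} → V_2 = 0.008970
Node n3: branches {I1, C1, R1, R2, C2, R4, R7, R8} → V_3 = -0.004292

0.001933 A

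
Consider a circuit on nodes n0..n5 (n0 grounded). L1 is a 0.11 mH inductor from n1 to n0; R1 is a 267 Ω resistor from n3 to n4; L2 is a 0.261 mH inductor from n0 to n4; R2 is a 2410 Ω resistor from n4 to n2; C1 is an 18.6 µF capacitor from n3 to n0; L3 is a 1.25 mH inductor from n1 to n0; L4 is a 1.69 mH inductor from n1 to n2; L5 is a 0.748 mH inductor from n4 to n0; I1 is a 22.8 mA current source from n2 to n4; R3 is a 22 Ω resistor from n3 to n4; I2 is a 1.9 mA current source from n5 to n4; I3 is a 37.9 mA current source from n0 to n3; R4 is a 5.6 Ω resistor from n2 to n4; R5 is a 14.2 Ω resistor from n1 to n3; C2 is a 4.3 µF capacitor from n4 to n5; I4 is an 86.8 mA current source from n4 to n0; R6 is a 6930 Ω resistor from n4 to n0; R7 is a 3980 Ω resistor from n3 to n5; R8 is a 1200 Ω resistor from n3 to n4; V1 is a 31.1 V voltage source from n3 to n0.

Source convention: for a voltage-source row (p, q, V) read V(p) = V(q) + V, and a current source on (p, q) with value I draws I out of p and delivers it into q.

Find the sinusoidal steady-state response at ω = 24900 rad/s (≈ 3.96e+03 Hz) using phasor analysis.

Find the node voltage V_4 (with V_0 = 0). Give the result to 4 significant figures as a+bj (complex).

Apply KCL at each of the 5 non-ground nodes and solve the resulting linear system.
Node n1: branches {L1, L3, L4, R5} → V_1 = 0.9777+5.413j
Node n2: branches {R2, L4, I1, R4} → V_2 = 1.278+6.635j
Node n3: branches {R1, C1, R3, I3, R5, R7, R8, V1} → V_3 = 31.10+0.000j
Node n4: branches {R1, L2, R2, L5, I1, R3, I2, R4, C2, I4, R6, R8} → V_4 = 1.568+6.595j
Node n5: branches {I2, C2, R7} → V_5 = 1.553+6.544j
Source currents: i(V1)=-3.568-13.69j

1.568+6.595j V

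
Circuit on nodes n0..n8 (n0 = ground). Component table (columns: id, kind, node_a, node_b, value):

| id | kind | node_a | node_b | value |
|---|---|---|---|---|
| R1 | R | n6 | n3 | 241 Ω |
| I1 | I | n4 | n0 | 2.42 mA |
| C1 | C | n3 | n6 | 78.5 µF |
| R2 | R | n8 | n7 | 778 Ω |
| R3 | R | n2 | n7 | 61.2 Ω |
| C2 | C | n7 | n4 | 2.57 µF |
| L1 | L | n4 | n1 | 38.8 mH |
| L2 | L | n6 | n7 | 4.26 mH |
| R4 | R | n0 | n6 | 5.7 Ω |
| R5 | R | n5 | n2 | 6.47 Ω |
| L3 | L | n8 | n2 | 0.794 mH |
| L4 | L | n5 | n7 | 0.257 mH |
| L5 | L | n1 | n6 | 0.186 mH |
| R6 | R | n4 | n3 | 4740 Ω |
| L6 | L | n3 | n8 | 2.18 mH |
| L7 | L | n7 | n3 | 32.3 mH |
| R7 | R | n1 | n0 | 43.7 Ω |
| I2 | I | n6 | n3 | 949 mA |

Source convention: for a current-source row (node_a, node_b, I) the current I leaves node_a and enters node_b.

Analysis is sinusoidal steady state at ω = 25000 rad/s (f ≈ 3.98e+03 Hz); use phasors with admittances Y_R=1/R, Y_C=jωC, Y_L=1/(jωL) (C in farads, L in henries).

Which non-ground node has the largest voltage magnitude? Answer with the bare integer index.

Element admittances at ω=25000 rad/s:
  Y(R1) = 0.004149+0.000j S between n6,n3
  I1: injects 0.00242 A into n0 (from n4)
  Y(C1) = 0.000+1.962j S between n3,n6
  Y(R2) = 0.001285+0.000j S between n8,n7
  Y(R3) = 0.01634+0.000j S between n2,n7
  Y(C2) = 0.000+0.06425j S between n7,n4
  Y(L1) = 0.000-0.001031j S between n4,n1
  Y(L2) = 0.000-0.009390j S between n6,n7
  Y(R4) = 0.1754+0.000j S between n0,n6
  Y(R5) = 0.1546+0.000j S between n5,n2
  Y(L3) = 0.000-0.05038j S between n8,n2
  Y(L4) = 0.000-0.1556j S between n5,n7
  Y(L5) = 0.000-0.2151j S between n1,n6
  Y(R6) = 0.0002110+0.000j S between n4,n3
  Y(L6) = 0.000-0.01835j S between n3,n8
  Y(L7) = 0.000-0.001238j S between n7,n3
  Y(R7) = 0.02288+0.000j S between n1,n0
  I2: injects 0.949 A into n3 (from n6)
Assemble and solve the 8×8 MNA system:
  V(n1)=-0.01220-0.0003140j  V(n2)=-0.01386-0.3844j  V(n3)=-0.01114-0.4843j  V(n4)=-0.005769-0.3453j  V(n5)=-0.006117-0.3851j  V(n6)=-0.01220+4.096e-05j  V(n7)=-0.005416-0.3774j  V(n8)=-0.01376-0.4109j

3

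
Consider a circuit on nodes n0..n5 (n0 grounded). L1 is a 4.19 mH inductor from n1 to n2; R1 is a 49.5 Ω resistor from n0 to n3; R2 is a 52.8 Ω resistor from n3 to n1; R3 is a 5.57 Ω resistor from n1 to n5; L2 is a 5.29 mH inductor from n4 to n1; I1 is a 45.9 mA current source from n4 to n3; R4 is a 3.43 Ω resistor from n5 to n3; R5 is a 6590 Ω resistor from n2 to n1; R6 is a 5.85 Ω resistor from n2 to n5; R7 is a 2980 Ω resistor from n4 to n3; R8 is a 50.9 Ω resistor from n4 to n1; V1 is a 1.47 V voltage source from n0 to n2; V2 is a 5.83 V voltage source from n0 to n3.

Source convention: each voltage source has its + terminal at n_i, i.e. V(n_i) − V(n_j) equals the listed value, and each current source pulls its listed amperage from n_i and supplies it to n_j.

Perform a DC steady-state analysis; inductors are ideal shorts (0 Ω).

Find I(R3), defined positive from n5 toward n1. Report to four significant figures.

-0.3555 A

MNA unknowns: 5 node voltages V₁..V_5 plus 4 source currents (L1, L2, V1, V2)
L1: row V1−V2=0, i_L1 at 1,2
R1: Y=0.02020 on G[0,3]
R2: Y=0.01894 on G[3,1]
R3: Y=0.1795 on G[1,5]
L2: row V4−V1=0, i_L2 at 4,1
I1: z[4]−=0.0459, z[3]+=0.0459
R4: Y=0.2915 on G[5,3]
R5: Y=0.0001517 on G[2,1]
R6: Y=0.1709 on G[2,5]
R7: Y=0.0003356 on G[4,3]
R8: Y=0.01965 on G[4,1]
V1: row V0−V2=1.47, i_V1 at 0,2
V2: row V0−V3=5.83, i_V2 at 0,3
solve → V1=-1.470, V2=-1.470, V3=-5.830, V4=-1.470, V5=-3.450
aux → i_L1=-0.4854, i_L2=-0.04736, i_V1=0.8238, i_V2=-0.9416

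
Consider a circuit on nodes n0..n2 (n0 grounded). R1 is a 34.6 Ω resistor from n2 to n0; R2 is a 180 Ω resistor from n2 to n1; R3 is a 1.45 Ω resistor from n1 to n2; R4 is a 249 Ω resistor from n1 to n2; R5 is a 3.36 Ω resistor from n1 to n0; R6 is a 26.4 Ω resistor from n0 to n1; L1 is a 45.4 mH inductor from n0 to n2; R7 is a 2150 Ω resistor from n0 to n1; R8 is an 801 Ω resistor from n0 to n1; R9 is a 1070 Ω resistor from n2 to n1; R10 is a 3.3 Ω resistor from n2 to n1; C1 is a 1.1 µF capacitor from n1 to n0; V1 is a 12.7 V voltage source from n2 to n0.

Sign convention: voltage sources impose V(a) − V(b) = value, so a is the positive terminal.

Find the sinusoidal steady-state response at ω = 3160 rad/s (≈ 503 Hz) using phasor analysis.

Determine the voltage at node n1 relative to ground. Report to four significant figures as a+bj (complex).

9.505-0.02465j V

Apply KCL at each of the 2 non-ground nodes and solve the resulting linear system.
Node n1: branches {R2, R3, R4, R5, R6, R7, R8, R9, R10, C1} → V_1 = 9.505-0.02465j
Node n2: branches {R1, R2, R3, R4, L1, R9, R10, V1} → V_2 = 12.70+0.000j
Source currents: i(V1)=-3.572+0.06380j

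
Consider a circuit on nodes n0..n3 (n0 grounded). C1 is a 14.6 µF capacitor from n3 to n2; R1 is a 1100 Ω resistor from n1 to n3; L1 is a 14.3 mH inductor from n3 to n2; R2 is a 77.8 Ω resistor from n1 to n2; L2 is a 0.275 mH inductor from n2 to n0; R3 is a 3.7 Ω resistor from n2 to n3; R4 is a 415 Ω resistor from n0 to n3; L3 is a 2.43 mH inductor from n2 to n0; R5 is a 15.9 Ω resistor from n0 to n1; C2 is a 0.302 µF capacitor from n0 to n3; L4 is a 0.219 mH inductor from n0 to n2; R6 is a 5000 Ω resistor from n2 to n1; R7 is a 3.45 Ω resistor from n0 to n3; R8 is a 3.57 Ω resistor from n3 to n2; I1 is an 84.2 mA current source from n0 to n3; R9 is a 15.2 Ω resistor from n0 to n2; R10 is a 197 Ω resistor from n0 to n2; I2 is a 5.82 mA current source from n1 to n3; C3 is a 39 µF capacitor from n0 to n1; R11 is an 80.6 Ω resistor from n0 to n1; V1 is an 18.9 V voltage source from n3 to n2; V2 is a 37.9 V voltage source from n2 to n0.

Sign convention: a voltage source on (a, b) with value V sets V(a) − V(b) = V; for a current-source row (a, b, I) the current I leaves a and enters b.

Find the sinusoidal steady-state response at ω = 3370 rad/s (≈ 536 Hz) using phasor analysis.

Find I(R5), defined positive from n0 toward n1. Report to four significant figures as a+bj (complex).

-0.1202+0.1770j A

MNA unknowns: 3 node voltages V₁..V_3 plus 2 source currents (V1, V2)
C1: Y=0.000+0.04920j on G[3,2]
R1: Y=0.0009091+0.000j on G[1,3]
L1: Y=0.000-0.02075j on G[3,2]
R2: Y=0.01285+0.000j on G[1,2]
L2: Y=0.000-1.079j on G[2,0]
R3: Y=0.2703+0.000j on G[2,3]
R4: Y=0.002410+0.000j on G[0,3]
L3: Y=0.000-0.1221j on G[2,0]
R5: Y=0.06289+0.000j on G[0,1]
C2: Y=0.000+0.001018j on G[0,3]
L4: Y=0.000-1.355j on G[0,2]
R6: Y=0.0002000+0.000j on G[2,1]
R7: Y=0.2899+0.000j on G[0,3]
R8: Y=0.2801+0.000j on G[3,2]
I1: z[0]−=0.0842, z[3]+=0.0842
R9: Y=0.06579+0.000j on G[0,2]
R10: Y=0.005076+0.000j on G[0,2]
I2: z[1]−=0.00582, z[3]+=0.00582
C3: Y=0.000+0.1314j on G[0,1]
R11: Y=0.01241+0.000j on G[0,1]
V1: row V3−V2=18.9, i_V1 at 3,2
V2: row V2−V0=37.9, i_V2 at 2,0
solve → V1=1.912-2.815j, V2=37.90+0.000j, V3=56.80+0.000j
aux → i_V1=-26.96-0.5981j, i_V2=-19.72+96.78j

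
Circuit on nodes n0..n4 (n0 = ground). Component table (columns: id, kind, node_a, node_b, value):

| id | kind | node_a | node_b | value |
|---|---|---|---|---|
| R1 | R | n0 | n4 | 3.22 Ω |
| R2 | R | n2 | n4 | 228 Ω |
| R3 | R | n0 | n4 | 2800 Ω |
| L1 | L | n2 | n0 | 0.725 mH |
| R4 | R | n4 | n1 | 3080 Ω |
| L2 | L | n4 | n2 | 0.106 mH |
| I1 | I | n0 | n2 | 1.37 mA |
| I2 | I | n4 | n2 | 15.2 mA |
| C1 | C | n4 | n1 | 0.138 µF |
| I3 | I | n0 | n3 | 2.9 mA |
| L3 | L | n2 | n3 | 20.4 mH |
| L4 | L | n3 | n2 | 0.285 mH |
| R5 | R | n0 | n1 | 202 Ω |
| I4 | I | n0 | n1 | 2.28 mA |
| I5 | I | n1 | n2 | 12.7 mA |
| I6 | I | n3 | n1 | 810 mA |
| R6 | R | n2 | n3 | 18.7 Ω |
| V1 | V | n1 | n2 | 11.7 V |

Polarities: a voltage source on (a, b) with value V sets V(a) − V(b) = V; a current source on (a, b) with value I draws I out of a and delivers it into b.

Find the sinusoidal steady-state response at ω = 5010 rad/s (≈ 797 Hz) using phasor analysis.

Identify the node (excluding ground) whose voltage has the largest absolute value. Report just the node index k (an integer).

MNA unknowns: 4 node voltages V₁..V_4 plus 1 source current (V1)
R1: Y=0.3106+0.000j on G[0,4]
R2: Y=0.004386+0.000j on G[2,4]
R3: Y=0.0003571+0.000j on G[0,4]
L1: Y=0.000-0.2753j on G[2,0]
R4: Y=0.0003247+0.000j on G[4,1]
L2: Y=0.000-1.883j on G[4,2]
I1: z[0]−=0.00137, z[2]+=0.00137
I2: z[4]−=0.0152, z[2]+=0.0152
C1: Y=0.000+0.0006914j on G[4,1]
I3: z[0]−=0.0029, z[3]+=0.0029
L3: Y=0.000-0.009784j on G[2,3]
L4: Y=0.000-0.7004j on G[3,2]
R5: Y=0.004950+0.000j on G[0,1]
I4: z[0]−=0.00228, z[1]+=0.00228
I5: z[1]−=0.0127, z[2]+=0.0127
I6: z[3]−=0.81, z[1]+=0.81
R6: Y=0.05348+0.000j on G[2,3]
V1: row V1−V2=11.7, i_V1 at 1,2
solve → V1=11.62-0.07832j, V2=-0.07900-0.07832j, V3=-0.1641-1.208j, V4=-0.09462-0.06870j
aux → i_V1=0.7382-0.007709j

1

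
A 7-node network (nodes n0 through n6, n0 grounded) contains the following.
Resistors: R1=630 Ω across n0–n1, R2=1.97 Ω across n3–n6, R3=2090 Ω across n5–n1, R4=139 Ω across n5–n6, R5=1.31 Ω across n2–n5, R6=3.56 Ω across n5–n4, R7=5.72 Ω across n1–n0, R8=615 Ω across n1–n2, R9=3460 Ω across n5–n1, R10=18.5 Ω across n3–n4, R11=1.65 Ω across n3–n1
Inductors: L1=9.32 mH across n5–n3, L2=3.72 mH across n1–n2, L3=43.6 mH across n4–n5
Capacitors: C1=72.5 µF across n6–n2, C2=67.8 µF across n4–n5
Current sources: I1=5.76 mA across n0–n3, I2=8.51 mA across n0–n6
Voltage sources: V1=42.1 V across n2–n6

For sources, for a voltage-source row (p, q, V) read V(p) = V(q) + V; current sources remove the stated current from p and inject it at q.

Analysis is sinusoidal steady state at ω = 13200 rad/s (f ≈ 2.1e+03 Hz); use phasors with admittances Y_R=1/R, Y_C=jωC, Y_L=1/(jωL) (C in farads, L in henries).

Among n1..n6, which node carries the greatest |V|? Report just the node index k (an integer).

Element admittances at ω=13200 rad/s:
  Y(R1) = 0.001587+0.000j S between n0,n1
  Y(L1) = 0.000-0.008128j S between n5,n3
  Y(R2) = 0.5076+0.000j S between n3,n6
  Y(R3) = 0.0004785+0.000j S between n5,n1
  Y(R4) = 0.007194+0.000j S between n5,n6
  Y(R5) = 0.7634+0.000j S between n2,n5
  Y(R6) = 0.2809+0.000j S between n5,n4
  Y(L2) = 0.000-0.02036j S between n1,n2
  Y(R7) = 0.1748+0.000j S between n1,n0
  Y(C1) = 0.000+0.9570j S between n6,n2
  Y(C2) = 0.000+0.8950j S between n4,n5
  Y(L3) = 0.000-0.001738j S between n4,n5
  I1: injects 0.00576 A into n3 (from n0)
  I2: injects 0.00851 A into n6 (from n0)
  Y(R8) = 0.001626+0.000j S between n1,n2
  Y(R9) = 0.0002890+0.000j S between n5,n1
  Y(R10) = 0.05405+0.000j S between n3,n4
  Y(R11) = 0.6061+0.000j S between n3,n1
  V1: constraint V(n2)−V(n6) = 42.1
Assemble and solve the 7×7 MNA system:
  V(n1)=0.08089+0.000j  V(n2)=37.98+2.946j  V(n3)=-0.1406+1.262j  V(n4)=34.32+4.895j  V(n5)=35.12+3.060j  V(n6)=-4.115+2.946j
  i(V1)=-2.308-39.44j

2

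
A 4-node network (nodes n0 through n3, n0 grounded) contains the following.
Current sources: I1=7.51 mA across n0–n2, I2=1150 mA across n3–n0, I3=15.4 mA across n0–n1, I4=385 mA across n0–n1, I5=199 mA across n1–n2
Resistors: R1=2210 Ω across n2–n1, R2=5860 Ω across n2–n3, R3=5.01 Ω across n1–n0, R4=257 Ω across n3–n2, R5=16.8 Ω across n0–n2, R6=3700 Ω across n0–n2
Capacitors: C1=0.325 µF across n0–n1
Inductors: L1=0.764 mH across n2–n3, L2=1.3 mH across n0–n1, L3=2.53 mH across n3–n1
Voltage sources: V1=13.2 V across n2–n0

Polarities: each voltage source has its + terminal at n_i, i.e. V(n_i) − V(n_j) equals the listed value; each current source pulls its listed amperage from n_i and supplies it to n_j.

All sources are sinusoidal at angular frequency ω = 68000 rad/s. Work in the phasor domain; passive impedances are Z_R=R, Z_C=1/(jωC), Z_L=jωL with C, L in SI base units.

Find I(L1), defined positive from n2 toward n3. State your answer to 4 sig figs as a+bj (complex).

0.8515-0.1981j A

Element admittances at ω=68000 rad/s:
  I1: injects 0.00751 A into n2 (from n0)
  Y(R1) = 0.0004525+0.000j S between n2,n1
  Y(R2) = 0.0001706+0.000j S between n2,n3
  I2: injects 1.15 A into n0 (from n3)
  Y(R3) = 0.1996+0.000j S between n1,n0
  I3: injects 0.0154 A into n1 (from n0)
  Y(C1) = 0.000+0.02210j S between n0,n1
  Y(L1) = 0.000-0.01925j S between n2,n3
  Y(L2) = 0.000-0.01131j S between n0,n1
  I4: injects 0.385 A into n1 (from n0)
  Y(R4) = 0.003891+0.000j S between n3,n2
  Y(R5) = 0.05952+0.000j S between n0,n2
  Y(L3) = 0.000-0.005813j S between n3,n1
  I5: injects 0.199 A into n2 (from n1)
  Y(R6) = 0.0002703+0.000j S between n0,n2
  V1: constraint V(n2)−V(n0) = 13.2
Assemble and solve the 4×4 MNA system:
  V(n1)=-0.2507-0.07833j  V(n2)=13.20+0.000j  V(n3)=2.911-44.24j
  i(V1)=-1.482+0.01834j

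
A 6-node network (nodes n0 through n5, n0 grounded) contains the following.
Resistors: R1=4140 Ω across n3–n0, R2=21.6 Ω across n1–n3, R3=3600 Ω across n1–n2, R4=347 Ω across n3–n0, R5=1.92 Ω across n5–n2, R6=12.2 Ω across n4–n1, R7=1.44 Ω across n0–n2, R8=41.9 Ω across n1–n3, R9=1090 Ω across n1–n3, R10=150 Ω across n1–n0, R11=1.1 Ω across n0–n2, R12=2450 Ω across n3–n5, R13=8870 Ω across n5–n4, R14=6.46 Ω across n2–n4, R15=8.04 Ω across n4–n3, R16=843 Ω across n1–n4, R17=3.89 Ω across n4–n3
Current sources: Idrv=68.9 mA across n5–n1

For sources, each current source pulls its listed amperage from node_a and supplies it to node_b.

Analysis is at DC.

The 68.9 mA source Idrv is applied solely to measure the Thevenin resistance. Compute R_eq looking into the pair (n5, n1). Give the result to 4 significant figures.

Apply KCL at each of the 5 non-ground nodes and solve the resulting linear system.
Node n1: branches {R2, R3, R6, R8, R9, R10, R16, Idrv} → V_1 = 0.8316
Node n2: branches {R3, R5, R7, R11, R14} → V_2 = -0.004349
Node n3: branches {R1, R2, R4, R8, R9, R12, R15, R17} → V_3 = 0.4576
Node n4: branches {R6, R13, R14, R15, R16, R17} → V_4 = 0.3922
Node n5: branches {R5, R12, R13, Idrv} → V_5 = -0.1361

R_eq = 14.04 Ω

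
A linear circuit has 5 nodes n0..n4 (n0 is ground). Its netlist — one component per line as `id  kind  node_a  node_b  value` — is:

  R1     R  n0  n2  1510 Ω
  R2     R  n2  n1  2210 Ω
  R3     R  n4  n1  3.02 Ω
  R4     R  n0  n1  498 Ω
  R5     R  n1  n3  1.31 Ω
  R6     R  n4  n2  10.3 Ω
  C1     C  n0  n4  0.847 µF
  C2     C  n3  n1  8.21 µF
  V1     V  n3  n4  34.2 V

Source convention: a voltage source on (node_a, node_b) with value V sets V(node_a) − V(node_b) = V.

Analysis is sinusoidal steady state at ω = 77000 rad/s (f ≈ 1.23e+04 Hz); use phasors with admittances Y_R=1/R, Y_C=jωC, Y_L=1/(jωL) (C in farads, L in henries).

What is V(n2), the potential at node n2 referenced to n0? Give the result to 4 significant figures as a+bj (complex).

MNA unknowns: 4 node voltages V₁..V_4 plus 1 source current (V1)
R1: Y=0.0006623+0.000j on G[0,2]
R2: Y=0.0004525+0.000j on G[2,1]
R3: Y=0.3311+0.000j on G[4,1]
R4: Y=0.002008+0.000j on G[0,1]
R5: Y=0.7634+0.000j on G[1,3]
R6: Y=0.09709+0.000j on G[4,2]
C1: Y=0.000+0.06522j on G[0,4]
C2: Y=0.000+0.6322j on G[3,1]
V1: row V3−V4=34.2, i_V1 at 3,4
solve → V1=26.22+5.305j, V2=-0.04892+0.8221j, V3=34.03+0.8068j, V4=-0.1717+0.8068j
aux → i_V1=-8.804-1.502j

-0.04892+0.8221j V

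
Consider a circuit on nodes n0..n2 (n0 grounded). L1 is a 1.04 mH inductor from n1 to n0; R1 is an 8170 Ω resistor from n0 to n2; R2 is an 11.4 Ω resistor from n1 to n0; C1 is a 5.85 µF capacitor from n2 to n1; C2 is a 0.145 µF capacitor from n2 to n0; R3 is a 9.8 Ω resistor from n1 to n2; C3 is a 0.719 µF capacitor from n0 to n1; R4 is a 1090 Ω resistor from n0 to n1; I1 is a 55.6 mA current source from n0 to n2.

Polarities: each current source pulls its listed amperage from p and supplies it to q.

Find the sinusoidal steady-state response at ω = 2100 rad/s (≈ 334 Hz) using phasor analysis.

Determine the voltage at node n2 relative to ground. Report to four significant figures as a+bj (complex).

Apply KCL at each of the 2 non-ground nodes and solve the resulting linear system.
Node n1: branches {L1, R2, C1, R3, C3, R4} → V_1 = 0.02315+0.1172j
Node n2: branches {R1, C1, C2, R3, I1} → V_2 = 0.5595+0.05091j

0.5595+0.05091j V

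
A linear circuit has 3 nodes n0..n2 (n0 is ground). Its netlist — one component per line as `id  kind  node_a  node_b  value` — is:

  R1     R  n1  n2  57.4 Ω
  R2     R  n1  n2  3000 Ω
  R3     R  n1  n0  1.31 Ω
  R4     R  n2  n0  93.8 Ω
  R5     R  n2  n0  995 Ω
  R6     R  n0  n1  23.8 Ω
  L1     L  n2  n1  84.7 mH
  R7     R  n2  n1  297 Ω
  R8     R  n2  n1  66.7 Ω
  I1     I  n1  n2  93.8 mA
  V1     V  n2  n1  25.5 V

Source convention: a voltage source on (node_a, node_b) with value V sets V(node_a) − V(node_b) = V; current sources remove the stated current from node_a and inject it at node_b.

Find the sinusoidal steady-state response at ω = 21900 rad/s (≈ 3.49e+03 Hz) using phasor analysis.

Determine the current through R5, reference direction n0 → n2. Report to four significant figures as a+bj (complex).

MNA unknowns: 2 node voltages V₁..V_2 plus 1 source current (V1)
R1: Y=0.01742+0.000j on G[1,2]
R2: Y=0.0003333+0.000j on G[1,2]
R3: Y=0.7634+0.000j on G[1,0]
R4: Y=0.01066+0.000j on G[2,0]
R5: Y=0.001005+0.000j on G[2,0]
R6: Y=0.04202+0.000j on G[0,1]
L1: Y=0.000-0.0005391j on G[2,1]
R7: Y=0.003367+0.000j on G[2,1]
R8: Y=0.01499+0.000j on G[2,1]
I1: z[1]−=0.0938, z[2]+=0.0938
V1: row V2−V1=25.5, i_V1 at 2,1
solve → V1=-0.3641+0.000j, V2=25.14+0.000j
aux → i_V1=-1.120+0.01375j

-0.02526+0.000j A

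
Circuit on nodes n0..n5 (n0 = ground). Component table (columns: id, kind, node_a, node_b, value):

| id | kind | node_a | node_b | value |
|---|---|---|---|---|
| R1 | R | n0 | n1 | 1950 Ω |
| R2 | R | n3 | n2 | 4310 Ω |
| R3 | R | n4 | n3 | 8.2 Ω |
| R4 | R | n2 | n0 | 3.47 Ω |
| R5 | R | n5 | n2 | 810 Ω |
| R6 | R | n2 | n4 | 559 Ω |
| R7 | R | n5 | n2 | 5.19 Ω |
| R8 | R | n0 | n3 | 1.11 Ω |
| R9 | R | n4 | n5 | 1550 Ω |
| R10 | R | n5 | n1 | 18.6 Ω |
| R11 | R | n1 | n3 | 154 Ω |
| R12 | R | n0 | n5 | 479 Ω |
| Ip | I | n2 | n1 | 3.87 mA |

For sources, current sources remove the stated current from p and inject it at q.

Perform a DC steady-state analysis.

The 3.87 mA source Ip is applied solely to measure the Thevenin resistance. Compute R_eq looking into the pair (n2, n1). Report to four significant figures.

Element admittances at DC:
  Y(R1) = 0.0005128 S between n0,n1
  Y(R2) = 0.0002320 S between n3,n2
  Y(R3) = 0.1220 S between n4,n3
  Y(R4) = 0.2882 S between n2,n0
  Y(R5) = 0.001235 S between n5,n2
  Y(R6) = 0.001789 S between n2,n4
  Y(R7) = 0.1927 S between n5,n2
  Y(R8) = 0.9009 S between n0,n3
  Y(R9) = 0.0006452 S between n4,n5
  Y(R10) = 0.05376 S between n5,n1
  Y(R11) = 0.006494 S between n1,n3
  Y(R12) = 0.002088 S between n0,n5
  Ip: injects 0.00387 A into n1 (from n2)
Assemble and solve the 5×5 MNA system:
  V(n1)=0.07701  V(n2)=-0.001983  V(n3)=0.0005556  V(n4)=0.0005941  V(n5)=0.01500

R_eq = 20.41 Ω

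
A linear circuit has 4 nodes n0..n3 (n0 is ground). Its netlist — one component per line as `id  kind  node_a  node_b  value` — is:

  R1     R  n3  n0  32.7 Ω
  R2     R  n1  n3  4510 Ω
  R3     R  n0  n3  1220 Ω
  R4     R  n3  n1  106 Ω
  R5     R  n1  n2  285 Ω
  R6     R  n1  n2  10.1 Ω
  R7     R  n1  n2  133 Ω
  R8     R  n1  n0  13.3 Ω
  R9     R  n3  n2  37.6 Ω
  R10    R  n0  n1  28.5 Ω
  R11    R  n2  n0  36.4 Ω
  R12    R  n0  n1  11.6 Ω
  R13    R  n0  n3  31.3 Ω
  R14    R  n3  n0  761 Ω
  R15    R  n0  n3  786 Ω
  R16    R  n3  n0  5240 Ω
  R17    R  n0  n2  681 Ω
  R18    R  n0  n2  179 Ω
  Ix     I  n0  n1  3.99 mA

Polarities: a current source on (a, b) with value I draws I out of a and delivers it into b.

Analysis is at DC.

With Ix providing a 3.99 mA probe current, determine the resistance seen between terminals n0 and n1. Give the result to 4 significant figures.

R_eq = 4.199 Ω

Apply KCL at each of the 3 non-ground nodes and solve the resulting linear system.
Node n1: branches {R2, R4, R5, R6, R7, R8, R10, R12, Ix} → V_1 = 0.01675
Node n2: branches {R5, R6, R7, R9, R11, R17, R18} → V_2 = 0.01148
Node n3: branches {R1, R2, R3, R4, R9, R13, R14, R15, R16} → V_3 = 0.004562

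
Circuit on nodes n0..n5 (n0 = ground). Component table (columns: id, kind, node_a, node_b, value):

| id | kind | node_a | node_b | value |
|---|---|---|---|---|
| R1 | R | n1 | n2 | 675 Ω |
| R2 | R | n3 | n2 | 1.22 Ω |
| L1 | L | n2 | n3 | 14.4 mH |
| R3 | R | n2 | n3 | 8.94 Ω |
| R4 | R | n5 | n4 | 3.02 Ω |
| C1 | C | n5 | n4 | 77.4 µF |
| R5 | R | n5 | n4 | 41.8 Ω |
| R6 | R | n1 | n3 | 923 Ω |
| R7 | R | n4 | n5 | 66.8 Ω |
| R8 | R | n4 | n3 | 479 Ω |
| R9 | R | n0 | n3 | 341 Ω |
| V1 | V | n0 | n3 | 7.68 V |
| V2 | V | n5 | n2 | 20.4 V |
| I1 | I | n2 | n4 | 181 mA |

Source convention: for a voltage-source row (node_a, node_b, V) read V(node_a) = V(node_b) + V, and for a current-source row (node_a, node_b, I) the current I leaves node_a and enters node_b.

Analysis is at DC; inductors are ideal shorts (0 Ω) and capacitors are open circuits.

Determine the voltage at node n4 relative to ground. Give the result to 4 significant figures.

13.09 V

MNA unknowns: 5 node voltages V₁..V_5 plus 3 source currents (L1, V1, V2)
R1: Y=0.001481 on G[1,2]
R2: Y=0.8197 on G[3,2]
L1: row V2−V3=0, i_L1 at 2,3
R3: Y=0.1119 on G[2,3]
R4: Y=0.3311 on G[5,4]
C1: Y=0.000 on G[5,4]
R5: Y=0.02392 on G[5,4]
R6: Y=0.001083 on G[1,3]
R7: Y=0.01497 on G[4,5]
R8: Y=0.002088 on G[4,3]
R9: Y=0.002933 on G[0,3]
V1: row V0−V3=7.68, i_V1 at 0,3
V2: row V5−V2=20.4, i_V2 at 5,2
I1: z[2]−=0.181, z[4]+=0.181
solve → V1=-7.680, V2=-7.680, V3=-7.680, V4=13.09, V5=12.72
aux → i_L1=-0.04337, i_V1=-0.02252, i_V2=0.1376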